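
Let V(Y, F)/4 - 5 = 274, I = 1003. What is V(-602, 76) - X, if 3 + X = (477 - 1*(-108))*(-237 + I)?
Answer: -446991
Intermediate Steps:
V(Y, F) = 1116 (V(Y, F) = 20 + 4*274 = 20 + 1096 = 1116)
X = 448107 (X = -3 + (477 - 1*(-108))*(-237 + 1003) = -3 + (477 + 108)*766 = -3 + 585*766 = -3 + 448110 = 448107)
V(-602, 76) - X = 1116 - 1*448107 = 1116 - 448107 = -446991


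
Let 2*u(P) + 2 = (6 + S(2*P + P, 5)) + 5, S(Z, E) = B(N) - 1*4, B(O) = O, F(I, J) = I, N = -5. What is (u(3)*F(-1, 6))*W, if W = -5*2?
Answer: 0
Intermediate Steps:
W = -10
S(Z, E) = -9 (S(Z, E) = -5 - 1*4 = -5 - 4 = -9)
u(P) = 0 (u(P) = -1 + ((6 - 9) + 5)/2 = -1 + (-3 + 5)/2 = -1 + (1/2)*2 = -1 + 1 = 0)
(u(3)*F(-1, 6))*W = (0*(-1))*(-10) = 0*(-10) = 0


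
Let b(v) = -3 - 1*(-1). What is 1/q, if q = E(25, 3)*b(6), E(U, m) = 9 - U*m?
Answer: 1/132 ≈ 0.0075758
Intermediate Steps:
b(v) = -2 (b(v) = -3 + 1 = -2)
E(U, m) = 9 - U*m
q = 132 (q = (9 - 1*25*3)*(-2) = (9 - 75)*(-2) = -66*(-2) = 132)
1/q = 1/132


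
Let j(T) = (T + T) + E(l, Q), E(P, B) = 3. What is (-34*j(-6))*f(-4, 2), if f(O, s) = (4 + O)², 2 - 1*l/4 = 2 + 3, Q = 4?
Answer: 0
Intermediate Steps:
l = -12 (l = 8 - 4*(2 + 3) = 8 - 4*5 = 8 - 20 = -12)
j(T) = 3 + 2*T (j(T) = (T + T) + 3 = 2*T + 3 = 3 + 2*T)
(-34*j(-6))*f(-4, 2) = (-34*(3 + 2*(-6)))*(4 - 4)² = -34*(3 - 12)*0² = -34*(-9)*0 = 306*0 = 0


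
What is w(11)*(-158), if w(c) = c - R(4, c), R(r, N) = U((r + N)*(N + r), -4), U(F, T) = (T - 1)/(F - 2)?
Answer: -388364/223 ≈ -1741.5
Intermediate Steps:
U(F, T) = (-1 + T)/(-2 + F)
R(r, N) = -5/(-2 + (N + r)²) (R(r, N) = (-1 - 4)/(-2 + (r + N)*(N + r)) = -5/(-2 + (N + r)*(N + r)) = -5/(-2 + (N + r)²))
w(c) = c + 5/(14 + c² + 8*c) (w(c) = c - (-5)/(-2 + c² + 4² + 2*c*4) = c - (-5)/(-2 + c² + 16 + 8*c) = c - (-5)/(14 + c² + 8*c) = c + 5/(14 + c² + 8*c))
w(11)*(-158) = ((5 + 11*(14 + 11² + 8*11))/(14 + 11² + 8*11))*(-158) = ((5 + 11*(14 + 121 + 88))/(14 + 121 + 88))*(-158) = ((5 + 11*223)/223)*(-158) = ((5 + 2453)/223)*(-158) = ((1/223)*2458)*(-158) = (2458/223)*(-158) = -388364/223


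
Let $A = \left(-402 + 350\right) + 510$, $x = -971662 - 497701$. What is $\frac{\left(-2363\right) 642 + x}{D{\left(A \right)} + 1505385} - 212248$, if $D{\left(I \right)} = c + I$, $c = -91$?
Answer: $- \frac{319595836905}{1505752} \approx -2.1225 \cdot 10^{5}$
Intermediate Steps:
$x = -1469363$
$A = 458$ ($A = -52 + 510 = 458$)
$D{\left(I \right)} = -91 + I$
$\frac{\left(-2363\right) 642 + x}{D{\left(A \right)} + 1505385} - 212248 = \frac{\left(-2363\right) 642 - 1469363}{\left(-91 + 458\right) + 1505385} - 212248 = \frac{-1517046 - 1469363}{367 + 1505385} - 212248 = - \frac{2986409}{1505752} - 212248 = - \frac{319595836905}{1505752}$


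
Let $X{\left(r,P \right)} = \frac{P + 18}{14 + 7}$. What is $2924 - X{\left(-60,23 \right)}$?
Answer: $\frac{61363}{21} \approx 2922.0$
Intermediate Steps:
$X{\left(r,P \right)} = \frac{6}{7} + \frac{P}{21}$ ($X{\left(r,P \right)} = \frac{18 + P}{21} = \left(18 + P\right) \frac{1}{21} = \frac{6}{7} + \frac{P}{21}$)
$2924 - X{\left(-60,23 \right)} = 2924 - \left(\frac{6}{7} + \frac{1}{21} \cdot 23\right) = 2924 - \left(\frac{6}{7} + \frac{23}{21}\right) = 2924 - \frac{41}{21} = \frac{61363}{21}$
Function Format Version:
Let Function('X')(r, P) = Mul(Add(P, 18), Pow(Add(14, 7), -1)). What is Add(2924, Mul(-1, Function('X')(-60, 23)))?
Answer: Rational(61363, 21) ≈ 2922.0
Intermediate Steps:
Function('X')(r, P) = Add(Rational(6, 7), Mul(Rational(1, 21), P)) (Function('X')(r, P) = Mul(Add(18, P), Pow(21, -1)) = Mul(Add(18, P), Rational(1, 21)) = Add(Rational(6, 7), Mul(Rational(1, 21), P)))
Add(2924, Mul(-1, Function('X')(-60, 23))) = Add(2924, Mul(-1, Add(Rational(6, 7), Mul(Rational(1, 21), 23)))) = Add(2924, Mul(-1, Add(Rational(6, 7), Rational(23, 21)))) = Add(2924, Mul(-1, Rational(41, 21))) = Add(2924, Rational(-41, 21)) = Rational(61363, 21)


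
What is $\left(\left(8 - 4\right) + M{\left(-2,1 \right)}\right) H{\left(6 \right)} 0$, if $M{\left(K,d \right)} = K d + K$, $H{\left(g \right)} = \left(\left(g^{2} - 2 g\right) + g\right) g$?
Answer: $0$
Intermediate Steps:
$H{\left(g \right)} = g \left(g^{2} - g\right)$ ($H{\left(g \right)} = \left(g^{2} - g\right) g = g \left(g^{2} - g\right)$)
$M{\left(K,d \right)} = K + K d$
$\left(\left(8 - 4\right) + M{\left(-2,1 \right)}\right) H{\left(6 \right)} 0 = \left(\left(8 - 4\right) - 2 \left(1 + 1\right)\right) 6^{2} \left(-1 + 6\right) 0 = \left(4 - 4\right) 36 \cdot 5 \cdot 0 = \left(4 - 4\right) 180 \cdot 0 = 0 \cdot 0 = 0$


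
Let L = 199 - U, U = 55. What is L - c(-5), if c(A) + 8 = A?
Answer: 157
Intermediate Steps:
c(A) = -8 + A
L = 144 (L = 199 - 1*55 = 199 - 55 = 144)
L - c(-5) = 144 - (-8 - 5) = 144 - 1*(-13) = 144 + 13 = 157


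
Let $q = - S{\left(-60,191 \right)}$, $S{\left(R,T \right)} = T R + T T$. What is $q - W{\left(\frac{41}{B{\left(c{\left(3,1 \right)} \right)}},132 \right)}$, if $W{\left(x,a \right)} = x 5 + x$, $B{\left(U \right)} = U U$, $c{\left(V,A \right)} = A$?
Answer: $-25267$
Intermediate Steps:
$S{\left(R,T \right)} = T^{2} + R T$ ($S{\left(R,T \right)} = R T + T^{2} = T^{2} + R T$)
$B{\left(U \right)} = U^{2}$
$q = -25021$ ($q = - 191 \left(-60 + 191\right) = - 191 \cdot 131 = \left(-1\right) 25021 = -25021$)
$W{\left(x,a \right)} = 6 x$ ($W{\left(x,a \right)} = 5 x + x = 6 x$)
$q - W{\left(\frac{41}{B{\left(c{\left(3,1 \right)} \right)}},132 \right)} = -25021 - 6 \frac{41}{1^{2}} = -25021 - 6 \cdot \frac{41}{1} = -25021 - 6 \cdot 41 \cdot 1 = -25021 - 6 \cdot 41 = -25021 - 246 = -25267$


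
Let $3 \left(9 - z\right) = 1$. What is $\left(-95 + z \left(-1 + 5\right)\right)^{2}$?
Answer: $\frac{32761}{9} \approx 3640.1$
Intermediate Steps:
$z = \frac{26}{3}$ ($z = 9 - \frac{1}{3} = \frac{26}{3} \approx 8.6667$)
$\left(-95 + z \left(-1 + 5\right)\right)^{2} = \left(-95 + \frac{26 \left(-1 + 5\right)}{3}\right)^{2} = \left(-95 + \frac{26}{3} \cdot 4\right)^{2} = \left(-95 + \frac{104}{3}\right)^{2} = \left(- \frac{181}{3}\right)^{2} = \frac{32761}{9}$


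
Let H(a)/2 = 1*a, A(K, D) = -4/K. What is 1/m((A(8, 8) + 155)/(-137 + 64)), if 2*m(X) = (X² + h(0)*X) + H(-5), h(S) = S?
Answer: -42632/117679 ≈ -0.36227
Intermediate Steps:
H(a) = 2*a (H(a) = 2*(1*a) = 2*a)
m(X) = -5 + X²/2 (m(X) = ((X² + 0*X) + 2*(-5))/2 = ((X² + 0) - 10)/2 = (X² - 10)/2 = (-10 + X²)/2 = -5 + X²/2)
1/m((A(8, 8) + 155)/(-137 + 64)) = 1/(-5 + ((-4/8 + 155)/(-137 + 64))²/2) = 1/(-5 + ((-4*⅛ + 155)/(-73))²/2) = 1/(-5 + ((-½ + 155)*(-1/73))²/2) = 1/(-5 + ((309/2)*(-1/73))²/2) = 1/(-5 + (-309/146)²/2) = 1/(-5 + (½)*(95481/21316)) = 1/(-5 + 95481/42632) = 1/(-117679/42632) = -42632/117679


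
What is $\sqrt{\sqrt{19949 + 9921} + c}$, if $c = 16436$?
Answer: $\sqrt{16436 + \sqrt{29870}} \approx 128.88$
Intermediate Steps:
$\sqrt{\sqrt{19949 + 9921} + c} = \sqrt{\sqrt{19949 + 9921} + 16436} = \sqrt{\sqrt{29870} + 16436} = \sqrt{16436 + \sqrt{29870}}$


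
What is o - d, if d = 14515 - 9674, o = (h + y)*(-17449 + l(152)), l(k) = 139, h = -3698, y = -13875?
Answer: 304183789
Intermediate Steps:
o = 304188630 (o = (-3698 - 13875)*(-17449 + 139) = -17573*(-17310) = 304188630)
d = 4841
o - d = 304188630 - 1*4841 = 304188630 - 4841 = 304183789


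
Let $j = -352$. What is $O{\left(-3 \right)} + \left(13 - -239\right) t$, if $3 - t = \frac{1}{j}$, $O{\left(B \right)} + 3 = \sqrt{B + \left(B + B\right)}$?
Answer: $\frac{66327}{88} + 3 i \approx 753.72 + 3.0 i$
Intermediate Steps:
$O{\left(B \right)} = -3 + \sqrt{3} \sqrt{B}$ ($O{\left(B \right)} = -3 + \sqrt{B + \left(B + B\right)} = -3 + \sqrt{B + 2 B} = -3 + \sqrt{3 B} = -3 + \sqrt{3} \sqrt{B}$)
$t = \frac{1057}{352}$ ($t = 3 - \frac{1}{-352} = 3 - - \frac{1}{352} = 3 + \frac{1}{352} = \frac{1057}{352} \approx 3.0028$)
$O{\left(-3 \right)} + \left(13 - -239\right) t = \left(-3 + \sqrt{3} \sqrt{-3}\right) + \left(13 - -239\right) \frac{1057}{352} = \left(-3 + \sqrt{3} i \sqrt{3}\right) + \left(13 + 239\right) \frac{1057}{352} = \left(-3 + 3 i\right) + 252 \cdot \frac{1057}{352} = \left(-3 + 3 i\right) + \frac{66591}{88} = \frac{66327}{88} + 3 i$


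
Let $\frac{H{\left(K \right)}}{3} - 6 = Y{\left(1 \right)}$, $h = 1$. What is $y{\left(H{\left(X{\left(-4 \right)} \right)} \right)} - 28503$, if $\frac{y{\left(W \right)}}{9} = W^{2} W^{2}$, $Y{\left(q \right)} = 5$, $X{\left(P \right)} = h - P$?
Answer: $10644786$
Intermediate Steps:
$X{\left(P \right)} = 1 - P$
$H{\left(K \right)} = 33$ ($H{\left(K \right)} = 18 + 3 \cdot 5 = 18 + 15 = 33$)
$y{\left(W \right)} = 9 W^{4}$ ($y{\left(W \right)} = 9 W^{2} W^{2} = 9 W^{4}$)
$y{\left(H{\left(X{\left(-4 \right)} \right)} \right)} - 28503 = 9 \cdot 33^{4} - 28503 = 9 \cdot 1185921 - 28503 = 10673289 - 28503 = 10644786$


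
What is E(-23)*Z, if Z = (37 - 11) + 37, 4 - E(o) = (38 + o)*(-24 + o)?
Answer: 44667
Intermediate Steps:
E(o) = 4 - (-24 + o)*(38 + o) (E(o) = 4 - (38 + o)*(-24 + o) = 4 - (-24 + o)*(38 + o))
Z = 63 (Z = 26 + 37 = 63)
E(-23)*Z = (916 - 1*(-23)**2 - 14*(-23))*63 = (916 - 1*529 + 322)*63 = (916 - 529 + 322)*63 = 709*63 = 44667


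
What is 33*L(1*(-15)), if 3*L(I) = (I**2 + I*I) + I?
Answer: 4785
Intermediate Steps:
L(I) = I/3 + 2*I**2/3 (L(I) = ((I**2 + I*I) + I)/3 = ((I**2 + I**2) + I)/3 = (2*I**2 + I)/3 = (I + 2*I**2)/3 = I/3 + 2*I**2/3)
33*L(1*(-15)) = 33*((1*(-15))*(1 + 2*(1*(-15)))/3) = 33*((1/3)*(-15)*(1 + 2*(-15))) = 33*((1/3)*(-15)*(1 - 30)) = 33*((1/3)*(-15)*(-29)) = 33*145 = 4785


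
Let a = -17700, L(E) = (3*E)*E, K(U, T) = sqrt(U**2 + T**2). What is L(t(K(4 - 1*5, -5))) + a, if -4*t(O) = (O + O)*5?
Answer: -34425/2 ≈ -17213.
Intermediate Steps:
K(U, T) = sqrt(T**2 + U**2)
t(O) = -5*O/2 (t(O) = -(O + O)*5/4 = -2*O*5/4 = -5*O/2)
L(E) = 3*E**2
L(t(K(4 - 1*5, -5))) + a = 3*(-5*sqrt((-5)**2 + (4 - 1*5)**2)/2)**2 - 17700 = 3*(-5*sqrt(25 + (4 - 5)**2)/2)**2 - 17700 = 3*(-5*sqrt(25 + (-1)**2)/2)**2 - 17700 = 3*(-5*sqrt(25 + 1)/2)**2 - 17700 = 3*(-5*sqrt(26)/2)**2 - 17700 = 3*(325/2) - 17700 = 975/2 - 17700 = -34425/2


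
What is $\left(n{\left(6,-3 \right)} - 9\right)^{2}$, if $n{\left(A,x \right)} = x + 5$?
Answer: $49$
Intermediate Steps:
$n{\left(A,x \right)} = 5 + x$
$\left(n{\left(6,-3 \right)} - 9\right)^{2} = \left(\left(5 - 3\right) - 9\right)^{2} = \left(2 - 9\right)^{2} = \left(-7\right)^{2} = 49$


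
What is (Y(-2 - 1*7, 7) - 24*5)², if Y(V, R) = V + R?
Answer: 14884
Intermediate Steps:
Y(V, R) = R + V
(Y(-2 - 1*7, 7) - 24*5)² = ((7 + (-2 - 1*7)) - 24*5)² = ((7 + (-2 - 7)) - 120)² = ((7 - 9) - 120)² = (-2 - 120)² = (-122)² = 14884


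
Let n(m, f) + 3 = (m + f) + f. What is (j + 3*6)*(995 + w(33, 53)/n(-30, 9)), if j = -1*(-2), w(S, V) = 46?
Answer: 59516/3 ≈ 19839.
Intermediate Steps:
n(m, f) = -3 + m + 2*f (n(m, f) = -3 + ((m + f) + f) = -3 + ((f + m) + f) = -3 + (m + 2*f) = -3 + m + 2*f)
j = 2
(j + 3*6)*(995 + w(33, 53)/n(-30, 9)) = (2 + 3*6)*(995 + 46/(-3 - 30 + 2*9)) = (2 + 18)*(995 + 46/(-3 - 30 + 18)) = 20*(995 + 46/(-15)) = 20*(995 + 46*(-1/15)) = 20*(995 - 46/15) = 20*(14879/15) = 59516/3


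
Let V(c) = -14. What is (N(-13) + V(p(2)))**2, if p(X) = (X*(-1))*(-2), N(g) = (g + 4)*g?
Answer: 10609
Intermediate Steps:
N(g) = g*(4 + g) (N(g) = (4 + g)*g = g*(4 + g))
p(X) = 2*X (p(X) = -X*(-2) = 2*X)
(N(-13) + V(p(2)))**2 = (-13*(4 - 13) - 14)**2 = (-13*(-9) - 14)**2 = (117 - 14)**2 = 103**2 = 10609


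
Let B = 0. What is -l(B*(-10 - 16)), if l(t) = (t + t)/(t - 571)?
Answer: 0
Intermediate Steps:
l(t) = 2*t/(-571 + t) (l(t) = (2*t)/(-571 + t) = 2*t/(-571 + t))
-l(B*(-10 - 16)) = -2*0*(-10 - 16)/(-571 + 0*(-10 - 16)) = -2*0*(-26)/(-571 + 0*(-26)) = -2*0/(-571 + 0) = -2*0/(-571) = -2*0*(-1)/571 = -1*0 = 0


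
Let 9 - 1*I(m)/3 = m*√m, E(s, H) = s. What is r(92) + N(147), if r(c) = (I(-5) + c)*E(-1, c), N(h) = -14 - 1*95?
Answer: -228 - 15*I*√5 ≈ -228.0 - 33.541*I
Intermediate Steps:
I(m) = 27 - 3*m^(3/2) (I(m) = 27 - 3*m*√m = 27 - 3*m^(3/2))
N(h) = -109 (N(h) = -14 - 95 = -109)
r(c) = -27 - c - 15*I*√5 (r(c) = ((27 - (-15)*I*√5) + c)*(-1) = ((27 + 15*I*√5) + c)*(-1) = (27 + c + 15*I*√5)*(-1) = -27 - c - 15*I*√5)
r(92) + N(147) = (-27 - 1*92 - 15*I*√5) - 109 = (-27 - 92 - 15*I*√5) - 109 = (-119 - 15*I*√5) - 109 = -228 - 15*I*√5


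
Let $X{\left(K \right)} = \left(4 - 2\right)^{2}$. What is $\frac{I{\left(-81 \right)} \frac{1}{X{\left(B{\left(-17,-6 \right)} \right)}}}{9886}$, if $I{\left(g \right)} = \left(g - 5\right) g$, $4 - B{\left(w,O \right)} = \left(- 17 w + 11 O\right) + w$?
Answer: $\frac{3483}{19772} \approx 0.17616$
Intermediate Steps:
$B{\left(w,O \right)} = 4 - 11 O + 16 w$ ($B{\left(w,O \right)} = 4 - \left(\left(- 17 w + 11 O\right) + w\right) = 4 - \left(- 16 w + 11 O\right) = 4 - 11 O + 16 w$)
$I{\left(g \right)} = g \left(-5 + g\right)$ ($I{\left(g \right)} = \left(-5 + g\right) g = g \left(-5 + g\right)$)
$X{\left(K \right)} = 4$ ($X{\left(K \right)} = 2^{2} = 4$)
$\frac{I{\left(-81 \right)} \frac{1}{X{\left(B{\left(-17,-6 \right)} \right)}}}{9886} = \frac{- 81 \left(-5 - 81\right) \frac{1}{4}}{9886} = \left(-81\right) \left(-86\right) \frac{1}{4} \cdot \frac{1}{9886} = 6966 \cdot \frac{1}{4} \cdot \frac{1}{9886} = \frac{3483}{2} \cdot \frac{1}{9886} = \frac{3483}{19772}$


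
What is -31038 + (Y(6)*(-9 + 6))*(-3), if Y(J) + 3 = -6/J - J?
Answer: -31128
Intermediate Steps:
Y(J) = -3 - J - 6/J (Y(J) = -3 + (-6/J - J) = -3 + (-J - 6/J) = -3 - J - 6/J)
-31038 + (Y(6)*(-9 + 6))*(-3) = -31038 + ((-3 - 1*6 - 6/6)*(-9 + 6))*(-3) = -31038 + ((-3 - 6 - 6*⅙)*(-3))*(-3) = -31038 + ((-3 - 6 - 1)*(-3))*(-3) = -31038 - 10*(-3)*(-3) = -31038 + 30*(-3) = -31038 - 90 = -31128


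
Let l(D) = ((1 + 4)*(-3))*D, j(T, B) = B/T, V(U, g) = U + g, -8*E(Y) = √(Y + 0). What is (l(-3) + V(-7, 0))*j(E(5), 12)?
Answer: -3648*√5/5 ≈ -1631.4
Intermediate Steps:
E(Y) = -√Y/8 (E(Y) = -√(Y + 0)/8 = -√Y/8)
l(D) = -15*D (l(D) = (5*(-3))*D = -15*D)
(l(-3) + V(-7, 0))*j(E(5), 12) = (-15*(-3) + (-7 + 0))*(12/((-√5/8))) = (45 - 7)*(12*(-8*√5/5)) = 38*(-96*√5/5) = -3648*√5/5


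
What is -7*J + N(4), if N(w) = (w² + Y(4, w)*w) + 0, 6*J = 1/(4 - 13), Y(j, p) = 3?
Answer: 1519/54 ≈ 28.130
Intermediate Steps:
J = -1/54 (J = 1/(6*(4 - 13)) = (⅙)/(-9) = (⅙)*(-⅑) = -1/54 ≈ -0.018519)
N(w) = w² + 3*w (N(w) = (w² + 3*w) + 0 = w² + 3*w)
-7*J + N(4) = -7*(-1/54) + 4*(3 + 4) = 7/54 + 4*7 = 7/54 + 28 = 1519/54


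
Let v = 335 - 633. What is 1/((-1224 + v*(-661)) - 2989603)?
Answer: -1/2793849 ≈ -3.5793e-7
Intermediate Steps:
v = -298
1/((-1224 + v*(-661)) - 2989603) = 1/((-1224 - 298*(-661)) - 2989603) = 1/((-1224 + 196978) - 2989603) = 1/(195754 - 2989603) = 1/(-2793849) = -1/2793849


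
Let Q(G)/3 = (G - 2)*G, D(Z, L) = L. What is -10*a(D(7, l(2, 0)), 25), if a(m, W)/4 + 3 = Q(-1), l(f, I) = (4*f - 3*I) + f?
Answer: -240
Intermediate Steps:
l(f, I) = -3*I + 5*f (l(f, I) = (-3*I + 4*f) + f = -3*I + 5*f)
Q(G) = 3*G*(-2 + G) (Q(G) = 3*((G - 2)*G) = 3*((-2 + G)*G) = 3*(G*(-2 + G)) = 3*G*(-2 + G))
a(m, W) = 24 (a(m, W) = -12 + 4*(3*(-1)*(-2 - 1)) = -12 + 4*(3*(-1)*(-3)) = -12 + 4*9 = -12 + 36 = 24)
-10*a(D(7, l(2, 0)), 25) = -10*24 = -240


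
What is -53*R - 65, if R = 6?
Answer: -383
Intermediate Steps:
-53*R - 65 = -53*6 - 65 = -318 - 65 = -383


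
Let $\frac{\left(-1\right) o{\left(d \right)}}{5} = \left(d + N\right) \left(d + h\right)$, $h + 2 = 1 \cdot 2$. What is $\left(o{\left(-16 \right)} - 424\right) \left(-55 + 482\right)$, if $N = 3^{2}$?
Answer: $-420168$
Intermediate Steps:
$h = 0$ ($h = -2 + 1 \cdot 2 = -2 + 2 = 0$)
$N = 9$
$o{\left(d \right)} = - 5 d \left(9 + d\right)$ ($o{\left(d \right)} = - 5 \left(d + 9\right) \left(d + 0\right) = - 5 \left(9 + d\right) d = - 5 d \left(9 + d\right)$)
$\left(o{\left(-16 \right)} - 424\right) \left(-55 + 482\right) = \left(5 \left(-16\right) \left(-9 - -16\right) - 424\right) \left(-55 + 482\right) = \left(5 \left(-16\right) \left(-9 + 16\right) - 424\right) 427 = \left(5 \left(-16\right) 7 - 424\right) 427 = \left(-560 - 424\right) 427 = \left(-984\right) 427 = -420168$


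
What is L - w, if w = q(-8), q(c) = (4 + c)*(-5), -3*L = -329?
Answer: 269/3 ≈ 89.667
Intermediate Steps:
L = 329/3 (L = -1/3*(-329) = 329/3 ≈ 109.67)
q(c) = -20 - 5*c
w = 20 (w = -20 - 5*(-8) = -20 + 40 = 20)
L - w = 329/3 - 1*20 = 329/3 - 20 = 269/3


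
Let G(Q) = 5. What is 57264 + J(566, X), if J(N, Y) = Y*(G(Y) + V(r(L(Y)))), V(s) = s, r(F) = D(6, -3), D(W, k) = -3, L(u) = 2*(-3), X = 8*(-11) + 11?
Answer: 57110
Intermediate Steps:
X = -77 (X = -88 + 11 = -77)
L(u) = -6
r(F) = -3
J(N, Y) = 2*Y (J(N, Y) = Y*(5 - 3) = Y*2 = 2*Y)
57264 + J(566, X) = 57264 + 2*(-77) = 57264 - 154 = 57110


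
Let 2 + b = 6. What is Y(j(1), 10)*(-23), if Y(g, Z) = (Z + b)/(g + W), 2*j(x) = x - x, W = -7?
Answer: 46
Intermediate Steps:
b = 4 (b = -2 + 6 = 4)
j(x) = 0 (j(x) = (x - x)/2 = (½)*0 = 0)
Y(g, Z) = (4 + Z)/(-7 + g) (Y(g, Z) = (Z + 4)/(g - 7) = (4 + Z)/(-7 + g))
Y(j(1), 10)*(-23) = ((4 + 10)/(-7 + 0))*(-23) = (14/(-7))*(-23) = -⅐*14*(-23) = -2*(-23) = 46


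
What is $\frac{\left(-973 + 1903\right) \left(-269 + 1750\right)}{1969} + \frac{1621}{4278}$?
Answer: $\frac{5895409489}{8423382} \approx 699.89$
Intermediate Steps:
$\frac{\left(-973 + 1903\right) \left(-269 + 1750\right)}{1969} + \frac{1621}{4278} = 930 \cdot 1481 \cdot \frac{1}{1969} + 1621 \cdot \frac{1}{4278} = 1377330 \cdot \frac{1}{1969} + \frac{1621}{4278} = \frac{1377330}{1969} + \frac{1621}{4278} = \frac{5895409489}{8423382}$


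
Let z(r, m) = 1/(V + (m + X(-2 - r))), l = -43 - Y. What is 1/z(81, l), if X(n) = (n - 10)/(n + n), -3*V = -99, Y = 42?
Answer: -8539/166 ≈ -51.440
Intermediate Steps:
V = 33 (V = -⅓*(-99) = 33)
l = -85 (l = -43 - 1*42 = -43 - 42 = -85)
X(n) = (-10 + n)/(2*n) (X(n) = (-10 + n)/((2*n)) = (-10 + n)*(1/(2*n)) = (-10 + n)/(2*n))
z(r, m) = 1/(33 + m + (-12 - r)/(2*(-2 - r))) (z(r, m) = 1/(33 + (m + (-10 + (-2 - r))/(2*(-2 - r)))) = 1/(33 + (m + (-12 - r)/(2*(-2 - r)))) = 1/(33 + m + (-12 - r)/(2*(-2 - r))))
1/z(81, l) = 1/(2*(2 + 81)/(12 + 81 + 2*(2 + 81)*(33 - 85))) = 1/(2*83/(12 + 81 + 2*83*(-52))) = 1/(2*83/(12 + 81 - 8632)) = 1/(2*83/(-8539)) = 1/(2*(-1/8539)*83) = 1/(-166/8539) = -8539/166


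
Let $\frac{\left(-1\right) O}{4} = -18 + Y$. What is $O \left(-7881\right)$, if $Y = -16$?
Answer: $-1071816$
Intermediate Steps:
$O = 136$ ($O = - 4 \left(-18 - 16\right) = \left(-4\right) \left(-34\right) = 136$)
$O \left(-7881\right) = 136 \left(-7881\right) = -1071816$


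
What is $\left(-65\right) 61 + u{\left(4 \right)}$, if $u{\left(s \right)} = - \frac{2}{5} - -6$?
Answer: $- \frac{19797}{5} \approx -3959.4$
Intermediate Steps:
$u{\left(s \right)} = \frac{28}{5}$ ($u{\left(s \right)} = \left(-2\right) \frac{1}{5} + 6 = - \frac{2}{5} + 6 = \frac{28}{5}$)
$\left(-65\right) 61 + u{\left(4 \right)} = \left(-65\right) 61 + \frac{28}{5} = -3965 + \frac{28}{5} = - \frac{19797}{5}$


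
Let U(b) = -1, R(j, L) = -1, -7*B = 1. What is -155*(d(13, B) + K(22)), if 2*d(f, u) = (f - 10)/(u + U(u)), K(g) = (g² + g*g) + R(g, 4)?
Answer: -2394905/16 ≈ -1.4968e+5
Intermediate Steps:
B = -⅐ (B = -⅐*1 = -⅐ ≈ -0.14286)
K(g) = -1 + 2*g² (K(g) = (g² + g*g) - 1 = (g² + g²) - 1 = 2*g² - 1 = -1 + 2*g²)
d(f, u) = (-10 + f)/(2*(-1 + u)) (d(f, u) = ((f - 10)/(u - 1))/2 = ((-10 + f)/(-1 + u))/2 = (-10 + f)/(2*(-1 + u)))
-155*(d(13, B) + K(22)) = -155*((-10 + 13)/(2*(-1 - ⅐)) + (-1 + 2*22²)) = -155*((½)*3/(-8/7) + (-1 + 2*484)) = -155*((½)*(-7/8)*3 + (-1 + 968)) = -155*(-21/16 + 967) = -155*15451/16 = -2394905/16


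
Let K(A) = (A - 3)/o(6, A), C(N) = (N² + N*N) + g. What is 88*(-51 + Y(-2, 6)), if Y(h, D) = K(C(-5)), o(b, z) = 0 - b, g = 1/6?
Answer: -46618/9 ≈ -5179.8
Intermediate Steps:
g = ⅙ ≈ 0.16667
C(N) = ⅙ + 2*N² (C(N) = (N² + N*N) + ⅙ = (N² + N²) + ⅙ = 2*N² + ⅙ = ⅙ + 2*N²)
o(b, z) = -b
K(A) = ½ - A/6 (K(A) = (A - 3)/((-1*6)) = (-3 + A)/(-6) = (-3 + A)*(-⅙) = ½ - A/6)
Y(h, D) = -283/36 (Y(h, D) = ½ - (⅙ + 2*(-5)²)/6 = ½ - (⅙ + 2*25)/6 = ½ - (⅙ + 50)/6 = ½ - ⅙*301/6 = ½ - 301/36 = -283/36)
88*(-51 + Y(-2, 6)) = 88*(-51 - 283/36) = 88*(-2119/36) = -46618/9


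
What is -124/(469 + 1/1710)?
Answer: -212040/801991 ≈ -0.26439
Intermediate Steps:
-124/(469 + 1/1710) = -124/801991/1710 = -124*1710/801991 = -212040/801991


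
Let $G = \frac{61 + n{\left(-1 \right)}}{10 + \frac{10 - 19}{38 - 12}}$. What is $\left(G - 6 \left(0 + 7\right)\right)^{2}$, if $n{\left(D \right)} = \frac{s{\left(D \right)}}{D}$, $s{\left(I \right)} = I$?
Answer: $\frac{79744900}{63001} \approx 1265.8$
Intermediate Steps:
$n{\left(D \right)} = 1$ ($n{\left(D \right)} = \frac{D}{D} = 1$)
$G = \frac{1612}{251}$ ($G = \frac{61 + 1}{10 + \frac{10 - 19}{38 - 12}} = \frac{62}{10 - \frac{9}{26}} = \frac{62}{\frac{251}{26}} = 62 \cdot \frac{26}{251} = \frac{1612}{251} \approx 6.4223$)
$\left(G - 6 \left(0 + 7\right)\right)^{2} = \left(\frac{1612}{251} - 6 \left(0 + 7\right)\right)^{2} = \left(\frac{1612}{251} - 42\right)^{2} = \left(- \frac{8930}{251}\right)^{2} = \frac{79744900}{63001}$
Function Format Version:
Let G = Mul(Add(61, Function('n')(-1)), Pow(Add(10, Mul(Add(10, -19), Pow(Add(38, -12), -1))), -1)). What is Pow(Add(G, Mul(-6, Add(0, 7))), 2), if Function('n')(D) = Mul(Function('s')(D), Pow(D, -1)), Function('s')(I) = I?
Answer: Rational(79744900, 63001) ≈ 1265.8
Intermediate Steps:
Function('n')(D) = 1 (Function('n')(D) = Mul(D, Pow(D, -1)) = 1)
G = Rational(1612, 251) (G = Mul(Add(61, 1), Pow(Add(10, Mul(Add(10, -19), Pow(Add(38, -12), -1))), -1)) = Mul(62, Pow(Add(10, Mul(-9, Pow(26, -1))), -1)) = Mul(62, Pow(Add(10, Mul(-9, Rational(1, 26))), -1)) = Mul(62, Pow(Add(10, Rational(-9, 26)), -1)) = Mul(62, Pow(Rational(251, 26), -1)) = Mul(62, Rational(26, 251)) = Rational(1612, 251) ≈ 6.4223)
Pow(Add(G, Mul(-6, Add(0, 7))), 2) = Pow(Add(Rational(1612, 251), Mul(-6, Add(0, 7))), 2) = Pow(Add(Rational(1612, 251), Mul(-6, 7)), 2) = Pow(Add(Rational(1612, 251), -42), 2) = Pow(Rational(-8930, 251), 2) = Rational(79744900, 63001)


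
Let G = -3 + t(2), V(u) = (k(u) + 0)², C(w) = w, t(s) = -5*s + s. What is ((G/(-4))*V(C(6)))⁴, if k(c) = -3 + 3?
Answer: 0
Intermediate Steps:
k(c) = 0
t(s) = -4*s
V(u) = 0 (V(u) = (0 + 0)² = 0² = 0)
G = -11 (G = -3 - 4*2 = -3 - 8 = -11)
((G/(-4))*V(C(6)))⁴ = (-11/(-4)*0)⁴ = (-11*(-¼)*0)⁴ = ((11/4)*0)⁴ = 0⁴ = 0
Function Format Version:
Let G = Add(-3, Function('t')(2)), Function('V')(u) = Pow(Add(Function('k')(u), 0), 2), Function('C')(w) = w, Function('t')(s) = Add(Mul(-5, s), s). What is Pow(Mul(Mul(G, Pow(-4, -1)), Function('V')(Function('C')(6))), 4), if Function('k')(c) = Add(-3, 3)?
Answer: 0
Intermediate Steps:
Function('k')(c) = 0
Function('t')(s) = Mul(-4, s)
Function('V')(u) = 0 (Function('V')(u) = Pow(Add(0, 0), 2) = Pow(0, 2) = 0)
G = -11 (G = Add(-3, Mul(-4, 2)) = Add(-3, -8) = -11)
Pow(Mul(Mul(G, Pow(-4, -1)), Function('V')(Function('C')(6))), 4) = Pow(Mul(Mul(-11, Pow(-4, -1)), 0), 4) = Pow(Mul(Mul(-11, Rational(-1, 4)), 0), 4) = Pow(Mul(Rational(11, 4), 0), 4) = Pow(0, 4) = 0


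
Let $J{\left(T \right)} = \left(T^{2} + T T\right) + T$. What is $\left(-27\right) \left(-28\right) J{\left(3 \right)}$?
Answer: $15876$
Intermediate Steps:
$J{\left(T \right)} = T + 2 T^{2}$ ($J{\left(T \right)} = \left(T^{2} + T^{2}\right) + T = 2 T^{2} + T = T + 2 T^{2}$)
$\left(-27\right) \left(-28\right) J{\left(3 \right)} = \left(-27\right) \left(-28\right) 3 \left(1 + 2 \cdot 3\right) = 756 \cdot 3 \left(1 + 6\right) = 756 \cdot 3 \cdot 7 = 756 \cdot 21 = 15876$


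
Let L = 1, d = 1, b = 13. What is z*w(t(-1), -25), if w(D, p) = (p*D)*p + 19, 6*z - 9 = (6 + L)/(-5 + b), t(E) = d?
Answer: 12719/12 ≈ 1059.9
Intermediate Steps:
t(E) = 1
z = 79/48 (z = 3/2 + ((6 + 1)/(-5 + 13))/6 = 3/2 + (7/8)/6 = 3/2 + (7*(1/8))/6 = 3/2 + (1/6)*(7/8) = 3/2 + 7/48 = 79/48 ≈ 1.6458)
w(D, p) = 19 + D*p**2 (w(D, p) = (D*p)*p + 19 = D*p**2 + 19 = 19 + D*p**2)
z*w(t(-1), -25) = 79*(19 + 1*(-25)**2)/48 = 79*(19 + 1*625)/48 = 79*(19 + 625)/48 = (79/48)*644 = 12719/12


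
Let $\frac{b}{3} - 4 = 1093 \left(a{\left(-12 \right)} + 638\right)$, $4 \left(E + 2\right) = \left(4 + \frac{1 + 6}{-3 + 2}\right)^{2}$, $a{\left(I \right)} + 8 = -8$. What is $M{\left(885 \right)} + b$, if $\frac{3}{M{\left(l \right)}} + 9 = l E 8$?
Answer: $\frac{1197215851}{587} \approx 2.0396 \cdot 10^{6}$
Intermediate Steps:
$a{\left(I \right)} = -16$ ($a{\left(I \right)} = -8 - 8 = -16$)
$E = \frac{1}{4}$ ($E = -2 + \frac{\left(4 + \frac{1 + 6}{-3 + 2}\right)^{2}}{4} = -2 + \frac{\left(4 + \frac{7}{-1}\right)^{2}}{4} = -2 + \frac{\left(4 + 7 \left(-1\right)\right)^{2}}{4} = -2 + \frac{\left(4 - 7\right)^{2}}{4} = -2 + \frac{\left(-3\right)^{2}}{4} = -2 + \frac{1}{4} \cdot 9 = -2 + \frac{9}{4} = \frac{1}{4} \approx 0.25$)
$b = 2039550$ ($b = 12 + 3 \cdot 1093 \left(-16 + 638\right) = 12 + 3 \cdot 1093 \cdot 622 = 12 + 3 \cdot 679846 = 12 + 2039538 = 2039550$)
$M{\left(l \right)} = \frac{3}{-9 + 2 l}$ ($M{\left(l \right)} = \frac{3}{-9 + l \frac{1}{4} \cdot 8} = \frac{3}{-9 + \frac{l}{4} \cdot 8} = \frac{3}{-9 + 2 l}$)
$M{\left(885 \right)} + b = \frac{3}{-9 + 2 \cdot 885} + 2039550 = \frac{3}{-9 + 1770} + 2039550 = \frac{3}{1761} + 2039550 = 3 \cdot \frac{1}{1761} + 2039550 = \frac{1}{587} + 2039550 = \frac{1197215851}{587}$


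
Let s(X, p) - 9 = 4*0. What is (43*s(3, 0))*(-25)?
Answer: -9675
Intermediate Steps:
s(X, p) = 9 (s(X, p) = 9 + 4*0 = 9 + 0 = 9)
(43*s(3, 0))*(-25) = (43*9)*(-25) = 387*(-25) = -9675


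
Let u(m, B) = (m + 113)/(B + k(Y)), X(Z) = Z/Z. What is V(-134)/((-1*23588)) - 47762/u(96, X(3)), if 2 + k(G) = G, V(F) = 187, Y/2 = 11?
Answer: -2150804569/448172 ≈ -4799.1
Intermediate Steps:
Y = 22 (Y = 2*11 = 22)
k(G) = -2 + G
X(Z) = 1
u(m, B) = (113 + m)/(20 + B) (u(m, B) = (m + 113)/(B + (-2 + 22)) = (113 + m)/(B + 20) = (113 + m)/(20 + B))
V(-134)/((-1*23588)) - 47762/u(96, X(3)) = 187/((-1*23588)) - 47762*(20 + 1)/(113 + 96) = 187/(-23588) - 47762/(209/21) = 187*(-1/23588) - 47762/((1/21)*209) = -187/23588 - 47762/209/21 = -187/23588 - 47762*21/209 = -187/23588 - 91182/19 = -2150804569/448172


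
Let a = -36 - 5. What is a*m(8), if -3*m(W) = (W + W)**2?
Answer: 10496/3 ≈ 3498.7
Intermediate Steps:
a = -41
m(W) = -4*W**2/3 (m(W) = -(W + W)**2/3 = -4*W**2/3)
a*m(8) = -(-164)*8**2/3 = -(-164)*64/3 = -41*(-256/3) = 10496/3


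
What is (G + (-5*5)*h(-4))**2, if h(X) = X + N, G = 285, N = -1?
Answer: 168100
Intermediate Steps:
h(X) = -1 + X (h(X) = X - 1 = -1 + X)
(G + (-5*5)*h(-4))**2 = (285 + (-5*5)*(-1 - 4))**2 = (285 - 25*(-5))**2 = (285 + 125)**2 = 410**2 = 168100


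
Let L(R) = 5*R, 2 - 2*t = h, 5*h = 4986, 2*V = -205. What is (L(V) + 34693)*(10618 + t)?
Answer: 1729601661/5 ≈ 3.4592e+8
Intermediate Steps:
V = -205/2 (V = (1/2)*(-205) = -205/2 ≈ -102.50)
h = 4986/5 (h = (1/5)*4986 = 4986/5 ≈ 997.20)
t = -2488/5 (t = 1 - 1/2*4986/5 = 1 - 2493/5 = -2488/5 ≈ -497.60)
(L(V) + 34693)*(10618 + t) = (5*(-205/2) + 34693)*(10618 - 2488/5) = (-1025/2 + 34693)*(50602/5) = (68361/2)*(50602/5) = 1729601661/5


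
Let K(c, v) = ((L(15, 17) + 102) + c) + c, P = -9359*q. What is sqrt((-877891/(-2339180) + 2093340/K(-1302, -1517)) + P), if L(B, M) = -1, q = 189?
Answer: I*sqrt(15166502537694342247108795)/2927483770 ≈ 1330.3*I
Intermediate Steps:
P = -1768851 (P = -9359*189 = -1768851)
K(c, v) = 101 + 2*c (K(c, v) = ((-1 + 102) + c) + c = (101 + c) + c = 101 + 2*c)
sqrt((-877891/(-2339180) + 2093340/K(-1302, -1517)) + P) = sqrt((-877891/(-2339180) + 2093340/(101 + 2*(-1302))) - 1768851) = sqrt((-877891*(-1/2339180) + 2093340/(101 - 2604)) - 1768851) = sqrt((877891/2339180 + 2093340/(-2503)) - 1768851) = sqrt((877891/2339180 + 2093340*(-1/2503)) - 1768851) = sqrt((877891/2339180 - 2093340/2503) - 1768851) = sqrt(-4894501700027/5854967540 - 1768851) = sqrt(-10361459689796567/5854967540) = I*sqrt(15166502537694342247108795)/2927483770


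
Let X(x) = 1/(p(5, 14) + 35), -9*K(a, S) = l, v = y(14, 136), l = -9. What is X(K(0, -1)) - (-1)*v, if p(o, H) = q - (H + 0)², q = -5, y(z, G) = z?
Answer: 2323/166 ≈ 13.994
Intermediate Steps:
v = 14
K(a, S) = 1 (K(a, S) = -⅑*(-9) = 1)
p(o, H) = -5 - H² (p(o, H) = -5 - (H + 0)² = -5 - H²)
X(x) = -1/166 (X(x) = 1/((-5 - 1*14²) + 35) = 1/((-5 - 1*196) + 35) = 1/((-5 - 196) + 35) = 1/(-201 + 35) = 1/(-166) = -1/166)
X(K(0, -1)) - (-1)*v = -1/166 - (-1)*14 = -1/166 - 1*(-14) = -1/166 + 14 = 2323/166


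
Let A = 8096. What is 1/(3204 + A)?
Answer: 1/11300 ≈ 8.8496e-5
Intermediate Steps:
1/(3204 + A) = 1/(3204 + 8096) = 1/11300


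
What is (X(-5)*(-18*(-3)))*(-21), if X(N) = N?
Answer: 5670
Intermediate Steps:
(X(-5)*(-18*(-3)))*(-21) = -(-90)*(-3)*(-21) = -5*54*(-21) = -270*(-21) = 5670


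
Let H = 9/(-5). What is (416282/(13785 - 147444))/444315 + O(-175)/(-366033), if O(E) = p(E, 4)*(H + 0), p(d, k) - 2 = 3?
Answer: 127369112653/7245830481054435 ≈ 1.7578e-5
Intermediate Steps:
p(d, k) = 5 (p(d, k) = 2 + 3 = 5)
H = -9/5 (H = 9*(-⅕) = -9/5 ≈ -1.8000)
O(E) = -9 (O(E) = 5*(-9/5 + 0) = 5*(-9/5) = -9)
(416282/(13785 - 147444))/444315 + O(-175)/(-366033) = (416282/(13785 - 147444))/444315 - 9/(-366033) = (416282/(-133659))*(1/444315) - 9*(-1/366033) = (416282*(-1/133659))*(1/444315) + 3/122011 = -416282/133659*1/444315 + 3/122011 = -416282/59386698585 + 3/122011 = 127369112653/7245830481054435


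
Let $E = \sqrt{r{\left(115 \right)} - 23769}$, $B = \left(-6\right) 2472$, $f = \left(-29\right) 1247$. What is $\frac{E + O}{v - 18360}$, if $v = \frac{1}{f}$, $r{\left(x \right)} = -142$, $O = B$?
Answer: $\frac{536369616}{663952681} - \frac{36163 i \sqrt{23911}}{663952681} \approx 0.80784 - 0.0084222 i$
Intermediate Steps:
$f = -36163$
$B = -14832$
$O = -14832$
$v = - \frac{1}{36163}$ ($v = \frac{1}{-36163} = - \frac{1}{36163} \approx -2.7653 \cdot 10^{-5}$)
$E = i \sqrt{23911}$ ($E = \sqrt{-142 - 23769} = \sqrt{-23911} = i \sqrt{23911} \approx 154.63 i$)
$\frac{E + O}{v - 18360} = \frac{i \sqrt{23911} - 14832}{- \frac{1}{36163} - 18360} = \frac{-14832 + i \sqrt{23911}}{- \frac{663952681}{36163}} = \left(-14832 + i \sqrt{23911}\right) \left(- \frac{36163}{663952681}\right) = \frac{536369616}{663952681} - \frac{36163 i \sqrt{23911}}{663952681}$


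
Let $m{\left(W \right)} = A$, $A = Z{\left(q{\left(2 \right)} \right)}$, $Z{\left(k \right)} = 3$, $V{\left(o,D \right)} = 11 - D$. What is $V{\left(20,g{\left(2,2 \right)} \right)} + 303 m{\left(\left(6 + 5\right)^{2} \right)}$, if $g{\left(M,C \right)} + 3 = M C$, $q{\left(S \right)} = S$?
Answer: $919$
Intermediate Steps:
$g{\left(M,C \right)} = -3 + C M$ ($g{\left(M,C \right)} = -3 + M C = -3 + C M$)
$A = 3$
$m{\left(W \right)} = 3$
$V{\left(20,g{\left(2,2 \right)} \right)} + 303 m{\left(\left(6 + 5\right)^{2} \right)} = \left(11 - \left(-3 + 2 \cdot 2\right)\right) + 303 \cdot 3 = \left(11 - \left(-3 + 4\right)\right) + 909 = \left(11 - 1\right) + 909 = 10 + 909 = 919$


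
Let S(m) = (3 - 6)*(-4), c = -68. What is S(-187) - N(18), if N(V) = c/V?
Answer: 142/9 ≈ 15.778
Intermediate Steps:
N(V) = -68/V
S(m) = 12 (S(m) = -3*(-4) = 12)
S(-187) - N(18) = 12 - (-68)/18 = 12 - 1*(-34/9) = 12 + 34/9 = 142/9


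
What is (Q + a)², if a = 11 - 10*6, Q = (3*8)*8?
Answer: 20449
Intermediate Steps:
Q = 192 (Q = 24*8 = 192)
a = -49 (a = 11 - 60 = -49)
(Q + a)² = (192 - 49)² = 143² = 20449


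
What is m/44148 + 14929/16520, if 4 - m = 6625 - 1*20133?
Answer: 73525311/60777080 ≈ 1.2098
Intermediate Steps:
m = 13512 (m = 4 - (6625 - 1*20133) = 4 - (6625 - 20133) = 4 - 1*(-13508) = 4 + 13508 = 13512)
m/44148 + 14929/16520 = 13512/44148 + 14929/16520 = 13512*(1/44148) + 14929*(1/16520) = 1126/3679 + 14929/16520 = 73525311/60777080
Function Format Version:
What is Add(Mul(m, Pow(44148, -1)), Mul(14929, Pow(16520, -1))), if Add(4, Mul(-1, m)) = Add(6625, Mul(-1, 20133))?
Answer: Rational(73525311, 60777080) ≈ 1.2098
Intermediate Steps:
m = 13512 (m = Add(4, Mul(-1, Add(6625, Mul(-1, 20133)))) = Add(4, Mul(-1, Add(6625, -20133))) = Add(4, Mul(-1, -13508)) = Add(4, 13508) = 13512)
Add(Mul(m, Pow(44148, -1)), Mul(14929, Pow(16520, -1))) = Add(Mul(13512, Pow(44148, -1)), Mul(14929, Pow(16520, -1))) = Add(Mul(13512, Rational(1, 44148)), Mul(14929, Rational(1, 16520))) = Add(Rational(1126, 3679), Rational(14929, 16520)) = Rational(73525311, 60777080)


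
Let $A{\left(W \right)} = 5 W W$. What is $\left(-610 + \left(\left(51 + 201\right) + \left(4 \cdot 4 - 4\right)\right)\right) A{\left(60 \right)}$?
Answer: $-6228000$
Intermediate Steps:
$A{\left(W \right)} = 5 W^{2}$
$\left(-610 + \left(\left(51 + 201\right) + \left(4 \cdot 4 - 4\right)\right)\right) A{\left(60 \right)} = \left(-610 + \left(\left(51 + 201\right) + \left(4 \cdot 4 - 4\right)\right)\right) 5 \cdot 60^{2} = \left(-610 + \left(252 + \left(16 - 4\right)\right)\right) 5 \cdot 3600 = \left(-610 + \left(252 + 12\right)\right) 18000 = \left(-610 + 264\right) 18000 = \left(-346\right) 18000 = -6228000$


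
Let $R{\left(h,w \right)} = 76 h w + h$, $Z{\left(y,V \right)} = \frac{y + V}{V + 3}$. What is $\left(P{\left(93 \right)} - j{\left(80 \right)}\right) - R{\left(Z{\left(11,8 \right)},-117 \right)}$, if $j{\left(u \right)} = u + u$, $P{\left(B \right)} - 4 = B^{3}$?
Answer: $\frac{9015140}{11} \approx 8.1956 \cdot 10^{5}$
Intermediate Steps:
$Z{\left(y,V \right)} = \frac{V + y}{3 + V}$
$P{\left(B \right)} = 4 + B^{3}$
$j{\left(u \right)} = 2 u$
$R{\left(h,w \right)} = h + 76 h w$ ($R{\left(h,w \right)} = 76 h w + h = h + 76 h w$)
$\left(P{\left(93 \right)} - j{\left(80 \right)}\right) - R{\left(Z{\left(11,8 \right)},-117 \right)} = \left(\left(4 + 93^{3}\right) - 2 \cdot 80\right) - \frac{8 + 11}{3 + 8} \left(1 + 76 \left(-117\right)\right) = \left(\left(4 + 804357\right) - 160\right) - \frac{1}{11} \cdot 19 \left(1 - 8892\right) = \left(804361 - 160\right) - \frac{1}{11} \cdot 19 \left(-8891\right) = 804201 - \frac{19}{11} \left(-8891\right) = 804201 - - \frac{168929}{11} = 804201 + \frac{168929}{11} = \frac{9015140}{11}$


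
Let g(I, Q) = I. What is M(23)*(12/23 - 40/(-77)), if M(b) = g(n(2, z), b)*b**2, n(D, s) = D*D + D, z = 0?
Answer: 254472/77 ≈ 3304.8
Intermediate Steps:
n(D, s) = D + D**2 (n(D, s) = D**2 + D = D + D**2)
M(b) = 6*b**2 (M(b) = (2*(1 + 2))*b**2 = (2*3)*b**2 = 6*b**2)
M(23)*(12/23 - 40/(-77)) = (6*23**2)*(12/23 - 40/(-77)) = (6*529)*(12*(1/23) - 40*(-1/77)) = 3174*(12/23 + 40/77) = 3174*(1844/1771) = 254472/77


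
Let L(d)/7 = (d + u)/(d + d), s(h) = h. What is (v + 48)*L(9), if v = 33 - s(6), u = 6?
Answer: 875/2 ≈ 437.50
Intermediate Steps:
v = 27 (v = 33 - 1*6 = 33 - 6 = 27)
L(d) = 7*(6 + d)/(2*d) (L(d) = 7*((d + 6)/(d + d)) = 7*((6 + d)/((2*d))) = 7*((6 + d)*(1/(2*d))) = 7*((6 + d)/(2*d)) = 7*(6 + d)/(2*d))
(v + 48)*L(9) = (27 + 48)*(7/2 + 21/9) = 75*(7/2 + 21*(⅑)) = 75*(7/2 + 7/3) = 75*(35/6) = 875/2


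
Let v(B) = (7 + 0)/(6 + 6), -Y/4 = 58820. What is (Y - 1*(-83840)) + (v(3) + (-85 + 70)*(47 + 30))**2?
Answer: 170098249/144 ≈ 1.1812e+6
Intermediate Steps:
Y = -235280 (Y = -4*58820 = -235280)
v(B) = 7/12
(Y - 1*(-83840)) + (v(3) + (-85 + 70)*(47 + 30))**2 = (-235280 - 1*(-83840)) + (7/12 + (-85 + 70)*(47 + 30))**2 = (-235280 + 83840) + (7/12 - 15*77)**2 = -151440 + (7/12 - 1155)**2 = -151440 + (-13853/12)**2 = -151440 + 191905609/144 = 170098249/144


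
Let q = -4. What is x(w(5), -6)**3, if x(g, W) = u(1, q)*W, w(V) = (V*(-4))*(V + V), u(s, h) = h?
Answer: 13824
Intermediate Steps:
w(V) = -8*V**2 (w(V) = (-4*V)*(2*V) = -8*V**2)
x(g, W) = -4*W
x(w(5), -6)**3 = (-4*(-6))**3 = 24**3 = 13824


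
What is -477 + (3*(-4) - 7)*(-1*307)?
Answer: 5356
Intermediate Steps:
-477 + (3*(-4) - 7)*(-1*307) = -477 + (-12 - 7)*(-307) = -477 - 19*(-307) = -477 + 5833 = 5356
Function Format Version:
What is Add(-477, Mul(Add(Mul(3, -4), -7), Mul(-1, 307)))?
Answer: 5356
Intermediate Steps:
Add(-477, Mul(Add(Mul(3, -4), -7), Mul(-1, 307))) = Add(-477, Mul(Add(-12, -7), -307)) = Add(-477, Mul(-19, -307)) = Add(-477, 5833) = 5356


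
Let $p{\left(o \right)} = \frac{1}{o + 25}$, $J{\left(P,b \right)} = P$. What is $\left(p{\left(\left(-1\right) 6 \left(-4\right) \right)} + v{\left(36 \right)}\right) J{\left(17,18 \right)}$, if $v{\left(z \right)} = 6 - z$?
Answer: $- \frac{24973}{49} \approx -509.65$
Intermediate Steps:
$p{\left(o \right)} = \frac{1}{25 + o}$
$\left(p{\left(\left(-1\right) 6 \left(-4\right) \right)} + v{\left(36 \right)}\right) J{\left(17,18 \right)} = \left(\frac{1}{25 + \left(-1\right) 6 \left(-4\right)} + \left(6 - 36\right)\right) 17 = \left(\frac{1}{25 - -24} + \left(6 - 36\right)\right) 17 = \left(\frac{1}{25 + 24} - 30\right) 17 = \left(\frac{1}{49} - 30\right) 17 = \left(- \frac{1469}{49}\right) 17 = - \frac{24973}{49}$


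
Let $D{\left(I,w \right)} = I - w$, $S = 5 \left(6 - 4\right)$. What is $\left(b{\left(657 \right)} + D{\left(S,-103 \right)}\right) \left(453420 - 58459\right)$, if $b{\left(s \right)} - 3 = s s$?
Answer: $170530336165$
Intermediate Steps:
$S = 10$ ($S = 5 \cdot 2 = 10$)
$b{\left(s \right)} = 3 + s^{2}$ ($b{\left(s \right)} = 3 + s s = 3 + s^{2}$)
$\left(b{\left(657 \right)} + D{\left(S,-103 \right)}\right) \left(453420 - 58459\right) = \left(\left(3 + 657^{2}\right) + \left(10 - -103\right)\right) \left(453420 - 58459\right) = \left(\left(3 + 431649\right) + \left(10 + 103\right)\right) 394961 = \left(431652 + 113\right) 394961 = 431765 \cdot 394961 = 170530336165$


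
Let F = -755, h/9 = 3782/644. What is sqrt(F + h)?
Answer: I*sqrt(72801302)/322 ≈ 26.498*I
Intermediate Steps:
h = 17019/322 (h = 9*(3782/644) = 9*(3782*(1/644)) = 9*(1891/322) = 17019/322 ≈ 52.854)
sqrt(F + h) = sqrt(-755 + 17019/322) = sqrt(-226091/322) = I*sqrt(72801302)/322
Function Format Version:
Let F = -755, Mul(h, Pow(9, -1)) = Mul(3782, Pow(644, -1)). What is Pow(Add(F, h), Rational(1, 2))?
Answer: Mul(Rational(1, 322), I, Pow(72801302, Rational(1, 2))) ≈ Mul(26.498, I)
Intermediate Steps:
h = Rational(17019, 322) (h = Mul(9, Mul(3782, Pow(644, -1))) = Mul(9, Mul(3782, Rational(1, 644))) = Mul(9, Rational(1891, 322)) = Rational(17019, 322) ≈ 52.854)
Pow(Add(F, h), Rational(1, 2)) = Pow(Add(-755, Rational(17019, 322)), Rational(1, 2)) = Pow(Rational(-226091, 322), Rational(1, 2)) = Mul(Rational(1, 322), I, Pow(72801302, Rational(1, 2)))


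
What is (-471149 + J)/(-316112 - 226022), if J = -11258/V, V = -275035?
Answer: 129582453957/149105824690 ≈ 0.86906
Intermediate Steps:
J = 11258/275035 (J = -11258/(-275035) = -11258*(-1/275035) = 11258/275035 ≈ 0.040933)
(-471149 + J)/(-316112 - 226022) = (-471149 + 11258/275035)/(-316112 - 226022) = -129582453957/275035/(-542134) = -129582453957/275035*(-1/542134) = 129582453957/149105824690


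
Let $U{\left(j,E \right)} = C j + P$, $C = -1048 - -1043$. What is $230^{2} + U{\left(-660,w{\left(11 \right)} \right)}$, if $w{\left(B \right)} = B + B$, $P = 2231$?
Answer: $58431$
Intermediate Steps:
$C = -5$ ($C = -1048 + 1043 = -5$)
$w{\left(B \right)} = 2 B$
$U{\left(j,E \right)} = 2231 - 5 j$ ($U{\left(j,E \right)} = - 5 j + 2231 = 2231 - 5 j$)
$230^{2} + U{\left(-660,w{\left(11 \right)} \right)} = 230^{2} + \left(2231 - -3300\right) = 52900 + \left(2231 + 3300\right) = 52900 + 5531 = 58431$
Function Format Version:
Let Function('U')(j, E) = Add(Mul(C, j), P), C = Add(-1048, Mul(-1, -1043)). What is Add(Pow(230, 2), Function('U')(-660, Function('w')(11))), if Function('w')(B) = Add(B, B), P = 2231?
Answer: 58431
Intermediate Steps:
C = -5 (C = Add(-1048, 1043) = -5)
Function('w')(B) = Mul(2, B)
Function('U')(j, E) = Add(2231, Mul(-5, j)) (Function('U')(j, E) = Add(Mul(-5, j), 2231) = Add(2231, Mul(-5, j)))
Add(Pow(230, 2), Function('U')(-660, Function('w')(11))) = Add(Pow(230, 2), Add(2231, Mul(-5, -660))) = Add(52900, Add(2231, 3300)) = Add(52900, 5531) = 58431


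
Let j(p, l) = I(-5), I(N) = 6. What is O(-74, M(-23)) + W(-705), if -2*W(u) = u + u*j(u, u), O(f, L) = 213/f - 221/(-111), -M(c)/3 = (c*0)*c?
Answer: 273794/111 ≈ 2466.6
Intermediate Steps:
j(p, l) = 6
M(c) = 0 (M(c) = -3*c*0*c = -0*c = -3*0 = 0)
O(f, L) = 221/111 + 213/f (O(f, L) = 213/f - 221*(-1/111) = 213/f + 221/111 = 221/111 + 213/f)
W(u) = -7*u/2 (W(u) = -(u + u*6)/2 = -(u + 6*u)/2 = -7*u/2)
O(-74, M(-23)) + W(-705) = (221/111 + 213/(-74)) - 7/2*(-705) = (221/111 + 213*(-1/74)) + 4935/2 = (221/111 - 213/74) + 4935/2 = -197/222 + 4935/2 = 273794/111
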